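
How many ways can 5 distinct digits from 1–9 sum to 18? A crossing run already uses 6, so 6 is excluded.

5 distinct digits from 1–9 sum between 15 and 35.
Dropping sets that contain 6.
Enumerating: {1,2,3,4,8}, {1,2,3,5,7}.

2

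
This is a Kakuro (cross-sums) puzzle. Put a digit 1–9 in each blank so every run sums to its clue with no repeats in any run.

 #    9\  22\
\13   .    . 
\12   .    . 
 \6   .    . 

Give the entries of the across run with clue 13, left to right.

5, 8

The 6 across and the 22 down share only 5, so R3C2 = 5.
R3C1 = 6 − 5 = 1 completes the 6 across.
Nothing is forced directly, so branch on R1C1, whose candidates are 5 or 6. If R1C1 = 6: then R1C2 would have to be in {7} for the 13 across but in {8,9} for the 22 down — contradiction. So R1C1 = 5.
R1C2 = 13 − 5 = 8 completes the 13 across.
R2C1 = 9 − 6 = 3 completes the 9 down.
R2C2 = 12 − 3 = 9 completes the 12 across.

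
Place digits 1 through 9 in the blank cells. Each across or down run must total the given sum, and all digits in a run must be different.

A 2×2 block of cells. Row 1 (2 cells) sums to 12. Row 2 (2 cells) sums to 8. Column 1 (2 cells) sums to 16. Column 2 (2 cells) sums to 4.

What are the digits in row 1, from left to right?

16 in 2 cells must be {7,9}; 4 in 2 cells must be {1,3}.
The 12 across and the 4 down share only 3, so (1,2) = 3.
The 8 across and the 16 down share only 7, so (2,1) = 7.
(2,2) = 8 − 7 = 1 completes the 8 across.
(1,1) = 12 − 3 = 9 completes the 12 across.

9 3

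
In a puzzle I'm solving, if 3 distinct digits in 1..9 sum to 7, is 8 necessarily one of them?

No

The only way to make 7 from 3 distinct digits is {1,2,4}, which does not contain 8.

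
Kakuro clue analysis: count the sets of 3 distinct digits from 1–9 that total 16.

8

3 distinct digits from 1–9 sum between 6 and 24.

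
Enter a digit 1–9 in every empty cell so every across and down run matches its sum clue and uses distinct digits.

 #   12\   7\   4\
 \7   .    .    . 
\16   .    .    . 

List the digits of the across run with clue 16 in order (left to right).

7 in 3 cells must be {1,2,4}; 4 in 2 cells must be {1,3}.
The 7 across and the 12 down share only 4, so R1C1 = 4.
Given what's placed, R1C3 must be 1 to fit the 7 across and 4 down.
R2C1 = 12 − 4 = 8 completes the 12 down.
R2C3 = 4 − 1 = 3 completes the 4 down.
R1C2 = 7 − 5 = 2 completes the 7 across.
R2C2 = 16 − 11 = 5 completes the 16 across.

8 5 3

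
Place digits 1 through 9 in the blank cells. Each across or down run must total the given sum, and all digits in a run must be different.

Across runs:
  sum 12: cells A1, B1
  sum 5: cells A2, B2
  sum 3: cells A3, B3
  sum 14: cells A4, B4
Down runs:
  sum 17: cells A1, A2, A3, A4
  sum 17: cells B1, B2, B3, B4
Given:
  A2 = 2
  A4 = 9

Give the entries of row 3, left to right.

1, 2

3 in 2 cells must be {1,2}.
Given what's placed, A1 must be 5 to fit the 12 across and 17 down.
B1 = 12 − 5 = 7 completes the 12 across.
B2 = 5 − 2 = 3 completes the 5 across.
A3 = 17 − 16 = 1 completes the 17 down.
B3 = 3 − 1 = 2 completes the 3 across.
B4 = 14 − 9 = 5 completes the 14 across.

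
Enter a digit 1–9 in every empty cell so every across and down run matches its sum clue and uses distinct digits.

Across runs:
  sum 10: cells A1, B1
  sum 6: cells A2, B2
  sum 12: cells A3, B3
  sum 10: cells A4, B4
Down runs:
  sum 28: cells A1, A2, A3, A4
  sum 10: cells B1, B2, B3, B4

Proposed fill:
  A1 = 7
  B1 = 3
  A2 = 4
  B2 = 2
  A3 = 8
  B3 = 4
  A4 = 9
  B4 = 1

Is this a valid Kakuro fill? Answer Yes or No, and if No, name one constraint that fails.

Across: 7+3=10; 4+2=6; 8+4=12; 9+1=10. Down: 7+4+8+9=28; 3+2+4+1=10. No digit repeats within any run.

Yes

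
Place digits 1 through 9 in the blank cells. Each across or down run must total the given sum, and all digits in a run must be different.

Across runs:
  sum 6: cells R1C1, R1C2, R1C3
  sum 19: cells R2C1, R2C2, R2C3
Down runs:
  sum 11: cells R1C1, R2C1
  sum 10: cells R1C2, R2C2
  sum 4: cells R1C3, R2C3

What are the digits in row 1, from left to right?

2, 3, 1

6 in 3 cells must be {1,2,3}; 4 in 2 cells must be {1,3}.
The 19 across and the 4 down share only 3, so R2C3 = 3.
R1C3 = 4 − 3 = 1 completes the 4 down.
Nothing is forced directly, so branch on R2C1, whose candidates are 7 or 9. If R2C1 = 7: then R1C1 would have to be in {2,3} for the 6 across but in {4} for the 11 down — contradiction. So R2C1 = 9.
R1C1 = 11 − 9 = 2 completes the 11 down.
R1C2 = 6 − 3 = 3 completes the 6 across.
R2C2 = 19 − 12 = 7 completes the 19 across.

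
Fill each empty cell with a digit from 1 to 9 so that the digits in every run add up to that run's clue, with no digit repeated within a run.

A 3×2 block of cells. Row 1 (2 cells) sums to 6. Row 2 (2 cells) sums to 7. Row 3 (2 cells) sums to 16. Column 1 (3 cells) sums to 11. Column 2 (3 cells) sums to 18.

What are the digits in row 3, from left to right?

7, 9

16 in 2 cells must be {7,9}.
The 16 across and the 11 down share only 7, so (3,1) = 7.
(3,2) = 16 − 7 = 9 completes the 16 across.
Given what's placed, (1,1) must be 1 to fit the 6 across and 11 down.
(1,2) = 6 − 1 = 5 completes the 6 across.
(2,1) = 11 − 8 = 3 completes the 11 down.
(2,2) = 7 − 3 = 4 completes the 7 across.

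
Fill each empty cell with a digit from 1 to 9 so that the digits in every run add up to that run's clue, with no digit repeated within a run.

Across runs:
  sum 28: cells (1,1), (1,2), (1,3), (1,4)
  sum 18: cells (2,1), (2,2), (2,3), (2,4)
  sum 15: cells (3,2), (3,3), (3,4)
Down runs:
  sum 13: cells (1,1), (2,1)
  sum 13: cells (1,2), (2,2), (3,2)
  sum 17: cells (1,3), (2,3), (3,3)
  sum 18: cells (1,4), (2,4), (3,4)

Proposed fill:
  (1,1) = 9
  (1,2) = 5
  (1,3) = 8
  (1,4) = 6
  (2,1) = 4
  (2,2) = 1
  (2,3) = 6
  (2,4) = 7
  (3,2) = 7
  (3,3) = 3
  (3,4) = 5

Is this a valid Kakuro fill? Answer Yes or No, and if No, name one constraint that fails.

Across: 9+5+8+6=28; 4+1+6+7=18; 7+3+5=15. Down: 9+4=13; 5+1+7=13; 8+6+3=17; 6+7+5=18. No digit repeats within any run.

Yes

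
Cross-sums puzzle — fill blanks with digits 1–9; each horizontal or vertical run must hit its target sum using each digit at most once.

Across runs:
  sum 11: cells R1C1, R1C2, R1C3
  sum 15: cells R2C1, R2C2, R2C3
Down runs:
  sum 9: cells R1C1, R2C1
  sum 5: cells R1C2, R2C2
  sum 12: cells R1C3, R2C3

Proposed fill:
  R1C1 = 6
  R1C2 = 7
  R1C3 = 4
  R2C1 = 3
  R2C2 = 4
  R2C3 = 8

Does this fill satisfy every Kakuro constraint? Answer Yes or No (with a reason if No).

No — the across run R1C1–R1C3 sums to 17, not 11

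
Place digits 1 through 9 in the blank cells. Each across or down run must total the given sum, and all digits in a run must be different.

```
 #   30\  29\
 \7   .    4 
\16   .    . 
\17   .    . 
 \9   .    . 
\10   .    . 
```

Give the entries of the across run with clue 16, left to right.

9 7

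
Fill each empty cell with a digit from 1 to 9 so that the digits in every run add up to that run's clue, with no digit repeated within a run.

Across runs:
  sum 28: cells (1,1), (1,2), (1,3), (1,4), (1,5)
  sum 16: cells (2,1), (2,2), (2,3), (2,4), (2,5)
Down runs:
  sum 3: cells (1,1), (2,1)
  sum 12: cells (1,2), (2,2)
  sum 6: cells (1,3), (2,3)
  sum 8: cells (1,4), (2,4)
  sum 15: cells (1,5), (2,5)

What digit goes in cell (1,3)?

4

16 in 5 cells must be {1,2,3,4,6}; 3 in 2 cells must be {1,2}.
Only 6 fits (2,5) under both its across sum 16 and down sum 15.
(1,5) = 15 − 6 = 9 completes the 15 down.
Nothing is forced directly, so branch on (2,2), whose candidates are 3 or 4. If (2,2) = 3: then (1,2) would have to be in {1,2,3,4,5,6,7,8} for the 28 across but in {9} for the 12 down — contradiction. So (2,2) = 4.
(1,2) = 12 − 4 = 8 completes the 12 down.
No cell is forced outright now. (1,1) can only be 1 or 2 (the digits allowed by both its 28 across and its 3 down). If (1,1) = 1: that forces (1,3) = 4, (1,4) = 6, (2,1) = 2, after which (2,3) would have to be in {1,3} for the 16 across but in {2} for the 6 down — contradiction. So (1,1) = 2.
(2,1) = 3 − 2 = 1 completes the 3 down.
Given what's placed, (2,3) must be 2 to fit the 16 across and 6 down.
(2,4) = 16 − 13 = 3 completes the 16 across.
(1,3) = 6 − 2 = 4 completes the 6 down.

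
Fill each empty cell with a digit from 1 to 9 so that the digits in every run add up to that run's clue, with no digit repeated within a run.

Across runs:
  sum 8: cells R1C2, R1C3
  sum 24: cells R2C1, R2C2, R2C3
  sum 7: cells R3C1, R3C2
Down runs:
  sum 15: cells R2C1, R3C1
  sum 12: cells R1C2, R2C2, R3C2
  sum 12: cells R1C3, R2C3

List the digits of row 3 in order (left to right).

24 in 3 cells must be {7,8,9}.
The 7 across and the 15 down share only 6, so R3C1 = 6.
R3C2 = 7 − 6 = 1 completes the 7 across.
R2C1 = 15 − 6 = 9 completes the 15 down.
No cell is forced outright now. R2C2 can only be 7 or 8 (the digits allowed by both its 24 across and its 12 down). If R2C2 = 7: then R1C2 would have to be in {1,2,3,5,6,7} for the 8 across but in {4} for the 12 down — contradiction. So R2C2 = 8.
R1C2 = 12 − 9 = 3 completes the 12 down.
R1C3 = 8 − 3 = 5 completes the 8 across.
R2C3 = 24 − 17 = 7 completes the 24 across.

6 1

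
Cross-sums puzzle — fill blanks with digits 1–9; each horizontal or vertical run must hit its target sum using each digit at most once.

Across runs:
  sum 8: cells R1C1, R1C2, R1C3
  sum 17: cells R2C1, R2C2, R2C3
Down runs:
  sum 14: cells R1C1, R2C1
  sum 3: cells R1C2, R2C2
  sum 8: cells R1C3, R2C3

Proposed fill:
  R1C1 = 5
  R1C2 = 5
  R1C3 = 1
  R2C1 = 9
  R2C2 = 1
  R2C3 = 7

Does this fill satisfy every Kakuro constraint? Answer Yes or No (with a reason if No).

No — the across run R1C1–R1C3 sums to 11, not 8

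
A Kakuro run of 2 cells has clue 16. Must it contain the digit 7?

Yes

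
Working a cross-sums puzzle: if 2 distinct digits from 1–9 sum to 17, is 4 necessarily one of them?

The only way to make 17 from 2 distinct digits is {8,9}, which does not contain 4.

No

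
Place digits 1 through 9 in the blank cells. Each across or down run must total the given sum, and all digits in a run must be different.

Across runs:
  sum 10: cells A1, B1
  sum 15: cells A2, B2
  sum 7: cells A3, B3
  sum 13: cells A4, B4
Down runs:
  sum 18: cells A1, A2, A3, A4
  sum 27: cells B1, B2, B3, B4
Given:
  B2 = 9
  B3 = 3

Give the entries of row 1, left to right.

3, 7

A2 = 15 − 9 = 6 completes the 15 across.
A3 = 7 − 3 = 4 completes the 7 across.
Nothing is forced directly, so branch on B1, whose candidates are 7 or 8. If B1 = 8: then A1 would have to be in {2} for the 10 across but in {1,3,5,7} for the 18 down — contradiction. So B1 = 7.
A1 = 10 − 7 = 3 completes the 10 across.
A4 = 18 − 13 = 5 completes the 18 down.
B4 = 13 − 5 = 8 completes the 13 across.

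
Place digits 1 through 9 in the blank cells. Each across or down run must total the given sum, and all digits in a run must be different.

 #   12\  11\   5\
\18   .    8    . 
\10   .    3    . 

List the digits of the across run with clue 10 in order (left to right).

5 3 2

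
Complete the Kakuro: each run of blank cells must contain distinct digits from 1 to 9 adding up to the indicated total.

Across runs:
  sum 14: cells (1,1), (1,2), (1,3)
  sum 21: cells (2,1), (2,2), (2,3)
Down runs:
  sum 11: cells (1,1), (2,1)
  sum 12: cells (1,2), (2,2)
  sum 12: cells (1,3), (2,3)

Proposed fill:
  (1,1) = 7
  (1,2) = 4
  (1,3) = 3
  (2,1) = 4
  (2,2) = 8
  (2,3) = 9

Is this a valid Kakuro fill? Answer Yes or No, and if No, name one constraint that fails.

Across: 7+4+3=14; 4+8+9=21. Down: 7+4=11; 4+8=12; 3+9=12. No digit repeats within any run.

Yes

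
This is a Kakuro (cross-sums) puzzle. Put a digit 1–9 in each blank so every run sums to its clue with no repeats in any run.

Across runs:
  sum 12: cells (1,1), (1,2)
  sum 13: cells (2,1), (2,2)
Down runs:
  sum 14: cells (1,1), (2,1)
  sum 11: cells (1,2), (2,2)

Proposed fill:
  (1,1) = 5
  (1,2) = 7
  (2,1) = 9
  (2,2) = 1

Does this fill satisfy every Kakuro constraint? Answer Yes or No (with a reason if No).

No — the across run (2,1)–(2,2) sums to 10, not 13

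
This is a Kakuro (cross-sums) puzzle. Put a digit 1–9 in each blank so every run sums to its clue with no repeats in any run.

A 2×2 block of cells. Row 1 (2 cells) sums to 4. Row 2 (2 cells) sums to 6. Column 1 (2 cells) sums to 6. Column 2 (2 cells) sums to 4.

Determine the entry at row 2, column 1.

5

4 in 2 cells must be {1,3}.
The 4 across and the 6 down share only 1, so (1,1) = 1.
(1,2) = 4 − 1 = 3 completes the 4 across.
(2,1) = 6 − 1 = 5 completes the 6 down.
(2,2) = 6 − 5 = 1 completes the 6 across.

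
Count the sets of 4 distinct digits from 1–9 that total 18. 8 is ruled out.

7

4 distinct digits from 1–9 sum between 10 and 30.
Dropping sets that contain 8.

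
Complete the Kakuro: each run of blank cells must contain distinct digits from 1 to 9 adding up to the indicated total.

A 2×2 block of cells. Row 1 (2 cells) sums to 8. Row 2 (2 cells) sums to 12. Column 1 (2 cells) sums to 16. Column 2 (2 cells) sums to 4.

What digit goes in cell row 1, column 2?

16 in 2 cells must be {7,9}; 4 in 2 cells must be {1,3}.
The 8 across and the 16 down share only 7, so (1,1) = 7.
(1,2) = 8 − 7 = 1 completes the 8 across.
(2,1) = 16 − 7 = 9 completes the 16 down.
(2,2) = 12 − 9 = 3 completes the 12 across.

1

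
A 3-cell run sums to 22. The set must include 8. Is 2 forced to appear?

No

The only way to make 22 from 3 distinct digits under that restriction is {5,8,9}, which does not contain 2.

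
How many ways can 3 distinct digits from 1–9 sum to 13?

3 distinct digits from 1–9 sum between 6 and 24.

7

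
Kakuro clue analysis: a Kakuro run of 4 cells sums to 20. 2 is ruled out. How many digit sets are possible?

4 distinct digits from 1–9 sum between 10 and 30.
Dropping sets that contain 2.
Enumerating: {1,3,7,9}, {1,4,6,9}, {1,4,7,8}, {1,5,6,8}, {3,4,5,8}, {3,4,6,7}.

6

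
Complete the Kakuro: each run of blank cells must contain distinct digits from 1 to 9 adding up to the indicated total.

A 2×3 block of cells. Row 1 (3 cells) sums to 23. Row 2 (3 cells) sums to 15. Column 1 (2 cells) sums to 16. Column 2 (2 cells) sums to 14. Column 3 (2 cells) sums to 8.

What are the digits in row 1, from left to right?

9 8 6

23 in 3 cells must be {6,8,9}; 16 in 2 cells must be {7,9}.
The 23 across and the 16 down share only 9, so (1,1) = 9.
Given what's placed, (1,3) must be 6 to fit the 23 across and 8 down.
(2,1) = 16 − 9 = 7 completes the 16 down.
(2,3) = 8 − 6 = 2 completes the 8 down.
(1,2) = 23 − 15 = 8 completes the 23 across.
(2,2) = 15 − 9 = 6 completes the 15 across.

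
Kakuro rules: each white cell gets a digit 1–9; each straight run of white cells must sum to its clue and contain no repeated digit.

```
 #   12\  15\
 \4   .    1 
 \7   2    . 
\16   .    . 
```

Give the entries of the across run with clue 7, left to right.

4 in 2 cells must be {1,3}; 16 in 2 cells must be {7,9}.
R1C1 = 4 − 1 = 3 completes the 4 across.
R2C2 = 7 − 2 = 5 completes the 7 across.
R3C1 = 12 − 5 = 7 completes the 12 down.
R3C2 = 16 − 7 = 9 completes the 16 across.

2, 5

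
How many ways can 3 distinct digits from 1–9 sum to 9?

3 distinct digits from 1–9 sum between 6 and 24.
Enumerating: {1,2,6}, {1,3,5}, {2,3,4}.

3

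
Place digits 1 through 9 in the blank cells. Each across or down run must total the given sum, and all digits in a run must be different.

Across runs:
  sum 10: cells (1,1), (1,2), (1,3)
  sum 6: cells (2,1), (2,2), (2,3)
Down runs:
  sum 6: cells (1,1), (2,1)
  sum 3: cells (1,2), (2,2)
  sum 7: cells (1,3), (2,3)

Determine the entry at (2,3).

3

6 in 3 cells must be {1,2,3}; 3 in 2 cells must be {1,2}.
Nothing is forced directly, so branch on (1,2), whose candidates are 1 or 2. If (1,2) = 2: that forces (2,2) = 1, (2,1) = 2, (2,3) = 3, after which (1,1) would have to be in {1,3,5,7} for the 10 across but in {4} for the 6 down — contradiction. So (1,2) = 1.
(2,2) = 3 − 1 = 2 completes the 3 down.
Given what's placed, (2,1) must be 1 to fit the 6 across and 6 down.
(2,3) = 6 − 3 = 3 completes the 6 across.
(1,1) = 6 − 1 = 5 completes the 6 down.
(1,3) = 10 − 6 = 4 completes the 10 across.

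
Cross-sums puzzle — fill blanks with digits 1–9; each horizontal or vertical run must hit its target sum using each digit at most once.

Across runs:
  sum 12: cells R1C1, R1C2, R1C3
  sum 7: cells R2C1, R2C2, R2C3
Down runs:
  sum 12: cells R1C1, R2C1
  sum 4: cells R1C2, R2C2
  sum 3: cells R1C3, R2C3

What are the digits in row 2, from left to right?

4 1 2

7 in 3 cells must be {1,2,4}; 4 in 2 cells must be {1,3}; 3 in 2 cells must be {1,2}.
The 7 across and the 12 down share only 4, so R2C1 = 4.
Given what's placed, R2C2 must be 1 to fit the 7 across and 4 down.
R2C3 = 7 − 5 = 2 completes the 7 across.
R1C1 = 12 − 4 = 8 completes the 12 down.
R1C2 = 4 − 1 = 3 completes the 4 down.
R1C3 = 12 − 11 = 1 completes the 12 across.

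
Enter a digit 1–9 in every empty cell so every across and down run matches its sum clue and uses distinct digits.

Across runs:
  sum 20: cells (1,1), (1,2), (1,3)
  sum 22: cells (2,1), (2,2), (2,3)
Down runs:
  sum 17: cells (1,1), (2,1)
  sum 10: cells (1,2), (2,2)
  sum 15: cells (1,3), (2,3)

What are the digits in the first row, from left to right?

17 in 2 cells must be {8,9}.
Nothing is forced directly, so branch on (1,1), whose candidates are 8 or 9. If (1,1) = 9: that forces (2,1) = 8, (2,2) = 9, after which (2,3) would have to be in {5} for the 22 across but in {6,7,8,9} for the 15 down — contradiction. So (1,1) = 8.
(2,1) = 17 − 8 = 9 completes the 17 down.
Nothing is forced directly, so branch on (1,3), whose candidates are 7 or 9. If (1,3) = 7: then (1,2) would have to be in {5} for the 20 across but in {1,2,3,4,6,7,8,9} for the 10 down — contradiction. So (1,3) = 9.
(1,2) = 20 − 17 = 3 completes the 20 across.
(2,2) = 10 − 3 = 7 completes the 10 down.
(2,3) = 22 − 16 = 6 completes the 22 across.

8 3 9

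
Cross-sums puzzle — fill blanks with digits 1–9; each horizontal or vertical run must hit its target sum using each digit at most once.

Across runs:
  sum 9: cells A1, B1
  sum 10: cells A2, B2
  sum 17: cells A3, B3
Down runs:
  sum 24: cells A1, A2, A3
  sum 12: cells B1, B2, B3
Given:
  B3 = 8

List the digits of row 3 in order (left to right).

17 in 2 cells must be {8,9}; 24 in 3 cells must be {7,8,9}.
A3 = 17 − 8 = 9 completes the 17 across.
Nothing is forced directly, so branch on A1, whose candidates are 7 or 8. If A1 = 7: then B1 would have to be in {2} for the 9 across but in {1,3} for the 12 down — contradiction. So A1 = 8.
B1 = 9 − 8 = 1 completes the 9 across.
A2 = 24 − 17 = 7 completes the 24 down.
B2 = 10 − 7 = 3 completes the 10 across.

9 8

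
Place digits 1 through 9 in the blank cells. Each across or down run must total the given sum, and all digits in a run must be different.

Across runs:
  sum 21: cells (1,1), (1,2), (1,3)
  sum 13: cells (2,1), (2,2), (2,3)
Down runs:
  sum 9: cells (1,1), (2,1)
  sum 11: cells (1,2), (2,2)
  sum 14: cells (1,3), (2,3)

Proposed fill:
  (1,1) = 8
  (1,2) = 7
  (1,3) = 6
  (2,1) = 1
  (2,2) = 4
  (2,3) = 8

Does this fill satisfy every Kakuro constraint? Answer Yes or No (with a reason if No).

Yes

Across: 8+7+6=21; 1+4+8=13. Down: 8+1=9; 7+4=11; 6+8=14. No digit repeats within any run.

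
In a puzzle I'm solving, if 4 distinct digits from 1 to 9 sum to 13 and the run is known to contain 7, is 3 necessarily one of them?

The only way to make 13 from 4 distinct digits under that restriction is {1,2,3,7}, which contains 3.

Yes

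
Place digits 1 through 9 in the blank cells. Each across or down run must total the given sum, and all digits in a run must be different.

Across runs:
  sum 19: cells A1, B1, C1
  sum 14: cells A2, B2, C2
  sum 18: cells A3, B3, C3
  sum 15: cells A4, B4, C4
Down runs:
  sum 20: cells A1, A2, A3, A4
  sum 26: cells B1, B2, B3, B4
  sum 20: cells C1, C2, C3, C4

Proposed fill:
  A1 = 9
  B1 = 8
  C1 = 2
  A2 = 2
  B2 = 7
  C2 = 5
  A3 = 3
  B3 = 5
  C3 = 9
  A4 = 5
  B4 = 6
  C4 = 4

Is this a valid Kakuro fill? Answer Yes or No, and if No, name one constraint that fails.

No — the down run A1–A4 sums to 19, not 20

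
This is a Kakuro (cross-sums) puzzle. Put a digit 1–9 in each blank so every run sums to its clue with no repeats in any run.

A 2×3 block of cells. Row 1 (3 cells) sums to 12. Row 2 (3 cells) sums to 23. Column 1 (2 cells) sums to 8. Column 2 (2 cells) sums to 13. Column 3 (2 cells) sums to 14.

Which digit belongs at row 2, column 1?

6

23 in 3 cells must be {6,8,9}.
The 23 across and the 8 down share only 6, so (2,1) = 6.
(1,1) = 8 − 6 = 2 completes the 8 down.
Nothing is forced directly, so branch on (1,3), whose candidates are 6 or 9. If (1,3) = 9: then (1,2) would have to be in {1} for the 12 across but in {4,5,6,7,8,9} for the 13 down — contradiction. So (1,3) = 6.
(1,2) = 12 − 8 = 4 completes the 12 across.
(2,2) = 13 − 4 = 9 completes the 13 down.
(2,3) = 23 − 15 = 8 completes the 23 across.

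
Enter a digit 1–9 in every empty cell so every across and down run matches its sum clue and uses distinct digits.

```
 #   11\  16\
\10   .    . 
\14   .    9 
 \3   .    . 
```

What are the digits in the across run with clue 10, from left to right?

4 6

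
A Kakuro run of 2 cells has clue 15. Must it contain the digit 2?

Counterexample: {6,9} sums to 15 without using 2.

No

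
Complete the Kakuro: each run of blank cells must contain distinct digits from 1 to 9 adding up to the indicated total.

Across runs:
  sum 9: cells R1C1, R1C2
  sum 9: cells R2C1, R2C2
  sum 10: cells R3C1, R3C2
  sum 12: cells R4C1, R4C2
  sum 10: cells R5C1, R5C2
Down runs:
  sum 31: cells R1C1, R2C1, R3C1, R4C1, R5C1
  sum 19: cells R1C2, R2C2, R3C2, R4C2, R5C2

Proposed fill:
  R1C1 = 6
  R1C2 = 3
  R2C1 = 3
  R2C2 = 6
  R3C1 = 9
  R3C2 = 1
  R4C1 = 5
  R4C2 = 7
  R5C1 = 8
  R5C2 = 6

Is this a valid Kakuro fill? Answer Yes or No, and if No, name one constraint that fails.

No — the down run R1C2–R5C2 sums to 23, not 19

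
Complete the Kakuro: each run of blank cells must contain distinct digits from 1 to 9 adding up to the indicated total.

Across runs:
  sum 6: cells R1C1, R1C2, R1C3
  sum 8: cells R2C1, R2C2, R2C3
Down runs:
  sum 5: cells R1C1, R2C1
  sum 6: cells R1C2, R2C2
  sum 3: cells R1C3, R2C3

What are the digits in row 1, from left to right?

3 1 2

6 in 3 cells must be {1,2,3}; 3 in 2 cells must be {1,2}.
Nothing is forced directly, so branch on R1C2, whose candidates are 1 or 2. If R1C2 = 2: that forces R1C3 = 1, R2C2 = 4, after which R2C3 would have to be in {1,3} for the 8 across but in {2} for the 3 down — contradiction. So R1C2 = 1.
Given what's placed, R1C3 must be 2 to fit the 6 across and 3 down.
R2C2 = 6 − 1 = 5 completes the 6 down.
R2C3 = 3 − 2 = 1 completes the 3 down.
R1C1 = 6 − 3 = 3 completes the 6 across.
R2C1 = 8 − 6 = 2 completes the 8 across.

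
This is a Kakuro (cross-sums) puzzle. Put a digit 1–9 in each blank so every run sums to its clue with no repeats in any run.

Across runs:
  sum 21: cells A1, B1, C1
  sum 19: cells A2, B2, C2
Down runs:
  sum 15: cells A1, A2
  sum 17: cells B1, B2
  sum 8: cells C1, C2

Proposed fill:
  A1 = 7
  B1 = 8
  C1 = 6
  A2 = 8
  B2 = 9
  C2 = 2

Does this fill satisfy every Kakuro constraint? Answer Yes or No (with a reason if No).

Yes

Across: 7+8+6=21; 8+9+2=19. Down: 7+8=15; 8+9=17; 6+2=8. No digit repeats within any run.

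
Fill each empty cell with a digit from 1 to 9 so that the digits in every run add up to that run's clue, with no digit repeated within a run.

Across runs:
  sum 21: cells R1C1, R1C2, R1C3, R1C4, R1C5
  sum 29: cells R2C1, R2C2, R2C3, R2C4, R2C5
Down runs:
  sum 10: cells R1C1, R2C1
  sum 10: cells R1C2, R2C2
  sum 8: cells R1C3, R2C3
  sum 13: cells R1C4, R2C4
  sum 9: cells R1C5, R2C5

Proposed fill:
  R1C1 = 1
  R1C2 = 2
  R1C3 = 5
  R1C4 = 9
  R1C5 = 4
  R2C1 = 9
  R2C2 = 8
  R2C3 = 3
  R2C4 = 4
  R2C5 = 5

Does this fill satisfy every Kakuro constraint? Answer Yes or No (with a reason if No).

Yes

Across: 1+2+5+9+4=21; 9+8+3+4+5=29. Down: 1+9=10; 2+8=10; 5+3=8; 9+4=13; 4+5=9. No digit repeats within any run.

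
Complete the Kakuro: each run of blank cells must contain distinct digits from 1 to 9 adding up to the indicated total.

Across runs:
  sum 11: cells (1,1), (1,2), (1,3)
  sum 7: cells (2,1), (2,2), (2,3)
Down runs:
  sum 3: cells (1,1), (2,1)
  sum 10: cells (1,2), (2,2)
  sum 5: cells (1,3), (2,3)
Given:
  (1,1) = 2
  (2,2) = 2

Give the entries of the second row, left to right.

1 2 4

7 in 3 cells must be {1,2,4}; 3 in 2 cells must be {1,2}.
(1,2) = 10 − 2 = 8 completes the 10 down.
(1,3) = 11 − 10 = 1 completes the 11 across.
(2,1) = 3 − 2 = 1 completes the 3 down.
(2,3) = 7 − 3 = 4 completes the 7 across.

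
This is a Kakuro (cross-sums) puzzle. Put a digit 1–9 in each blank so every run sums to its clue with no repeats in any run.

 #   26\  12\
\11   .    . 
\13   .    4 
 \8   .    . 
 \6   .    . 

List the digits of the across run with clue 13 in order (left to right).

R2C1 = 13 − 4 = 9 completes the 13 across.
No cell is forced outright now. R1C2 can only be 2 or 5 (the digits allowed by both its 11 across and its 12 down). If R1C2 = 2: then R1C1 would have to be in {9} for the 11 across but in {2,3,4,5,6,7,8} for the 26 down — contradiction. So R1C2 = 5.
R1C1 = 11 − 5 = 6 completes the 11 across.
Given what's placed, R4C1 must be 4 to fit the 6 across and 26 down.
R4C2 = 6 − 4 = 2 completes the 6 across.
R3C1 = 26 − 19 = 7 completes the 26 down.
R3C2 = 8 − 7 = 1 completes the 8 across.

9, 4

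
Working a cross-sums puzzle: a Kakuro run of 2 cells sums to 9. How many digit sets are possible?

4

2 distinct digits from 1–9 sum between 3 and 17.
Enumerating: {1,8}, {2,7}, {3,6}, {4,5}.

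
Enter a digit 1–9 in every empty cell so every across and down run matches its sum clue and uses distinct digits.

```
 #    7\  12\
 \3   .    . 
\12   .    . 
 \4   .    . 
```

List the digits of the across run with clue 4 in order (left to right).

3 in 2 cells must be {1,2}; 4 in 2 cells must be {1,3}; 7 in 3 cells must be {1,2,4}.
The 12 across and the 7 down share only 4, so R2C1 = 4.
R2C2 = 12 − 4 = 8 completes the 12 across.
Given what's placed, R3C1 must be 1 to fit the 4 across and 7 down.
R3C2 = 4 − 1 = 3 completes the 4 across.
R1C1 = 7 − 5 = 2 completes the 7 down.
R1C2 = 3 − 2 = 1 completes the 3 across.

1, 3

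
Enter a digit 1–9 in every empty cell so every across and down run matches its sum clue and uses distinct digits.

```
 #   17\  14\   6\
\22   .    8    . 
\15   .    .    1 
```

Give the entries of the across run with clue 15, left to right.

17 in 2 cells must be {8,9}.
R1C1 = 9: the only remaining digit allowed by both the 22 across and the 17 down.
R1C3 = 22 − 17 = 5 completes the 22 across.
R2C1 = 17 − 9 = 8 completes the 17 down.
R2C2 = 15 − 9 = 6 completes the 15 across.

8, 6, 1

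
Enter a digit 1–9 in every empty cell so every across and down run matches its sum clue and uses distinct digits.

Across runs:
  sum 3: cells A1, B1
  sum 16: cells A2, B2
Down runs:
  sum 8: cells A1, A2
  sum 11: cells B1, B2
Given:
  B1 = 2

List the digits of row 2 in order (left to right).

7 9

3 in 2 cells must be {1,2}; 16 in 2 cells must be {7,9}.
A1 = 3 − 2 = 1 completes the 3 across.
A2 = 8 − 1 = 7 completes the 8 down.
B2 = 16 − 7 = 9 completes the 16 across.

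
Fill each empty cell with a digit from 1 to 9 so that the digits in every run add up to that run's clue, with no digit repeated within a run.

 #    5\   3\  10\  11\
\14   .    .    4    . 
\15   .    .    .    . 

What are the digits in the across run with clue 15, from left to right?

3 in 2 cells must be {1,2}.
R2C3 = 10 − 4 = 6 completes the 10 down.
Nothing is forced directly, so branch on R1C2, whose candidates are 1 or 2. If R1C2 = 2: that forces R2C2 = 1, R2C1 = 3, R2C4 = 5, after which R1C1 would have to be in {1,3,5,7} for the 14 across but in {2} for the 5 down — contradiction. So R1C2 = 1.
R2C2 = 3 − 1 = 2 completes the 3 down.
Nothing is forced directly, so branch on R2C1, whose candidates are 3 or 4. If R2C1 = 4: then R1C1 would have to be in {2,3,6,7} for the 14 across but in {1} for the 5 down — contradiction. So R2C1 = 3.
R1C1 = 5 − 3 = 2 completes the 5 down.
R1C4 = 14 − 7 = 7 completes the 14 across.
R2C4 = 15 − 11 = 4 completes the 15 across.

3 2 6 4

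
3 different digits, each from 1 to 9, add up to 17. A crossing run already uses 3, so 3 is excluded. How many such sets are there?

5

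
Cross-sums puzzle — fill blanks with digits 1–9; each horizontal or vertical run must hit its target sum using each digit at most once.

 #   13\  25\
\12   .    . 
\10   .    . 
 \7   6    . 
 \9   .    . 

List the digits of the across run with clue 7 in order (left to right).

6 1

Given what's placed, R1C1 must be 4 to fit the 12 across and 13 down.
R1C2 = 12 − 4 = 8 completes the 12 across.
R3C2 = 7 − 6 = 1 completes the 7 across.
Given what's placed, R4C2 must be 7 to fit the 9 across and 25 down.
R2C2 = 25 − 16 = 9 completes the 25 down.
R4C1 = 9 − 7 = 2 completes the 9 across.
R2C1 = 10 − 9 = 1 completes the 10 across.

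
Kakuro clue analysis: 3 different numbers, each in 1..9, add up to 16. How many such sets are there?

8

3 distinct digits from 1–9 sum between 6 and 24.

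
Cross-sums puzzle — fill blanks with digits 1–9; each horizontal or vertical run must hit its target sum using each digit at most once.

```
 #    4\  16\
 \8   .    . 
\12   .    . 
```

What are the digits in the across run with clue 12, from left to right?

3 9

4 in 2 cells must be {1,3}; 16 in 2 cells must be {7,9}.
The 8 across and the 16 down share only 7, so R1C2 = 7.
The 12 across and the 4 down share only 3, so R2C1 = 3.
R2C2 = 12 − 3 = 9 completes the 12 across.
R1C1 = 8 − 7 = 1 completes the 8 across.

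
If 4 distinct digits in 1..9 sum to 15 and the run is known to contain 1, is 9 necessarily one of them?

Counterexample: {1,2,4,8} sums to 15 under that restriction without using 9.

No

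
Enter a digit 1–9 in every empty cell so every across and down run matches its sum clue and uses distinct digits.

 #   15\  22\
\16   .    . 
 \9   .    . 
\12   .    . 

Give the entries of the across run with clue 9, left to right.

16 in 2 cells must be {7,9}.
Nothing is forced directly, so branch on R1C1, whose candidates are 7 or 9. If R1C1 = 9: that forces R1C2 = 7, R2C2 = 6, R3C2 = 9, after which R2C1 would have to be in {3} for the 9 across but in {1,2,4,5} for the 15 down — contradiction. So R1C1 = 7.
R1C2 = 16 − 7 = 9 completes the 16 across.
Nothing is forced directly, so branch on R3C1, whose candidates are 3 or 5. If R3C1 = 3: that forces R2C1 = 5, after which R2C2 would have to be in {4} for the 9 across but in {5,6,7,8} for the 22 down — contradiction. So R3C1 = 5.
R2C1 = 15 − 12 = 3 completes the 15 down.
R2C2 = 9 − 3 = 6 completes the 9 across.
R3C2 = 12 − 5 = 7 completes the 12 across.

3 6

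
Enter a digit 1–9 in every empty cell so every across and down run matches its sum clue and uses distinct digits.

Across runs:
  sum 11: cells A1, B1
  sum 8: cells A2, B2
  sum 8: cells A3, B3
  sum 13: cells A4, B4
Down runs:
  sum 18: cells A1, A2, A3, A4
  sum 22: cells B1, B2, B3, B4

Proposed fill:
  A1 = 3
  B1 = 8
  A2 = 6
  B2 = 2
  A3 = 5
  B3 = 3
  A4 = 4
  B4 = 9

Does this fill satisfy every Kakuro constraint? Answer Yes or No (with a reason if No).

Yes

Across: 3+8=11; 6+2=8; 5+3=8; 4+9=13. Down: 3+6+5+4=18; 8+2+3+9=22. No digit repeats within any run.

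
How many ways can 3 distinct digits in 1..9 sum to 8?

3 distinct digits from 1–9 sum between 6 and 24.
Enumerating: {1,2,5}, {1,3,4}.

2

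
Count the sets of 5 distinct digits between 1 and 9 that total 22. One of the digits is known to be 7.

4

5 distinct digits from 1–9 sum between 15 and 35.
Keeping only sets containing 7.
Enumerating: {1,2,3,7,9}, {1,2,4,7,8}, {1,3,5,6,7}, {2,3,4,6,7}.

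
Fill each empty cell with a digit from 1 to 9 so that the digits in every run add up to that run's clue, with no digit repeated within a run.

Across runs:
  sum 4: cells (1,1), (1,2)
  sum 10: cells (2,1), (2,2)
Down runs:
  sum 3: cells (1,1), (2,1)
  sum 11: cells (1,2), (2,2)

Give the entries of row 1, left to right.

4 in 2 cells must be {1,3}; 3 in 2 cells must be {1,2}.
The 4 across and the 3 down share only 1, so (1,1) = 1.
(1,2) = 4 − 1 = 3 completes the 4 across.
(2,1) = 3 − 1 = 2 completes the 3 down.
(2,2) = 10 − 2 = 8 completes the 10 across.

1 3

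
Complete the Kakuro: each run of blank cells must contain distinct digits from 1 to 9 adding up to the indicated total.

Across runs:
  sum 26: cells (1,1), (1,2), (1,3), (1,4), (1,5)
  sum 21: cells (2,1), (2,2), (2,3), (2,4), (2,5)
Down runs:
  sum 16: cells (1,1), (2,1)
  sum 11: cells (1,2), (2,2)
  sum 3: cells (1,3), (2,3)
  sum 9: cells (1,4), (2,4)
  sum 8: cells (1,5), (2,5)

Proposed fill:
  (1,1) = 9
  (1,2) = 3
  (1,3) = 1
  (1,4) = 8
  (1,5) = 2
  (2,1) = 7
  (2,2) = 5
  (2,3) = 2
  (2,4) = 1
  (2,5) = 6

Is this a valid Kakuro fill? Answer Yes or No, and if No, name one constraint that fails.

No — the down run (1,2)–(2,2) sums to 8, not 11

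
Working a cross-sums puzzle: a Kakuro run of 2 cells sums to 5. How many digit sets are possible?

2

2 distinct digits from 1–9 sum between 3 and 17.
Enumerating: {1,4}, {2,3}.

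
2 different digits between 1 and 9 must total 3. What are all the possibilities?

2 distinct digits from 1–9 sum between 3 and 17.
Only one set works: {1,2}.

{1,2}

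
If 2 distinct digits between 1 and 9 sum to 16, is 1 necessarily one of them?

No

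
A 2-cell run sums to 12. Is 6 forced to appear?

Counterexample: {3,9} sums to 12 without using 6.

No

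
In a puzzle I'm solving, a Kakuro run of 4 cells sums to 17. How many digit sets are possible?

9

4 distinct digits from 1–9 sum between 10 and 30.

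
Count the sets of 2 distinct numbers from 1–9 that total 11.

2 distinct digits from 1–9 sum between 3 and 17.
Enumerating: {2,9}, {3,8}, {4,7}, {5,6}.

4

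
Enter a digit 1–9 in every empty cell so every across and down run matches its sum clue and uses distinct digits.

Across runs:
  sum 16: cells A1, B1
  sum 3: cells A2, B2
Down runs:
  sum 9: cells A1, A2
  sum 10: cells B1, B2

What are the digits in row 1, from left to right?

16 in 2 cells must be {7,9}; 3 in 2 cells must be {1,2}.
The 16 across and the 9 down share only 7, so A1 = 7.
B1 = 16 − 7 = 9 completes the 16 across.
A2 = 9 − 7 = 2 completes the 9 down.
B2 = 3 − 2 = 1 completes the 3 across.

7 9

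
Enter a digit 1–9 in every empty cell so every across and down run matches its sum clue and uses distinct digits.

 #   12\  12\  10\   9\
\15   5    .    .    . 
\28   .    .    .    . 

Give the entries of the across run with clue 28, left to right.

7 9 4 8

R2C1 = 12 − 5 = 7 completes the 12 down.
No cell is forced outright now. R1C2 can only be 3 or 7 (the digits allowed by both its 15 across and its 12 down). If R1C2 = 7: then R2C2 would have to be in {4,8,9} for the 28 across but in {5} for the 12 down — contradiction. So R1C2 = 3.
R2C2 = 12 − 3 = 9 completes the 12 down.
No cell is forced outright now. R2C3 can only be 4 or 8 (the digits allowed by both its 28 across and its 10 down). If R2C3 = 8: then R1C3 would have to be in {1,6} for the 15 across but in {2} for the 10 down — contradiction. So R2C3 = 4.
R1C3 = 10 − 4 = 6 completes the 10 down.
R1C4 = 15 − 14 = 1 completes the 15 across.
R2C4 = 28 − 20 = 8 completes the 28 across.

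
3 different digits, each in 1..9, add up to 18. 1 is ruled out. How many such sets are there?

3 distinct digits from 1–9 sum between 6 and 24.
Dropping sets that contain 1.
Enumerating: {2,7,9}, {3,6,9}, {3,7,8}, {4,5,9}, {4,6,8}, {5,6,7}.

6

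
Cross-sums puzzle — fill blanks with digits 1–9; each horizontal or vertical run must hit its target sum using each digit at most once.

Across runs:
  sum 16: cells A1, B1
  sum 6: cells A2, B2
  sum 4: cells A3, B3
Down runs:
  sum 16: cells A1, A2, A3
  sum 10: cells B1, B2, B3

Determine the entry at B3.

16 in 2 cells must be {7,9}; 4 in 2 cells must be {1,3}.
The 16 across and the 10 down share only 7, so B1 = 7.
Given what's placed, B3 must be 1 to fit the 4 across and 10 down.
A1 = 16 − 7 = 9 completes the 16 across.
B2 = 10 − 8 = 2 completes the 10 down.
A3 = 4 − 1 = 3 completes the 4 across.
A2 = 6 − 2 = 4 completes the 6 across.

1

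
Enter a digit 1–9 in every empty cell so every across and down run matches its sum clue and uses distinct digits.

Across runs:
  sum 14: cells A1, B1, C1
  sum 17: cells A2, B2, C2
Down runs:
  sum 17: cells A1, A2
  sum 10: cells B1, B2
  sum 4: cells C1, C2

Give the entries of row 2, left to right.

8 6 3

17 in 2 cells must be {8,9}; 4 in 2 cells must be {1,3}.
Nothing is forced directly, so branch on A1, whose candidates are 8 or 9. If A1 = 8: that forces C1 = 1, A2 = 9, C2 = 3, after which B1 would have to be in {5} for the 14 across but in {1,2,3,4,6,7,8,9} for the 10 down — contradiction. So A1 = 9.
A2 = 17 − 9 = 8 completes the 17 down.
Given what's placed, C2 must be 3 to fit the 17 across and 4 down.
C1 = 4 − 3 = 1 completes the 4 down.
B2 = 17 − 11 = 6 completes the 17 across.
B1 = 14 − 10 = 4 completes the 14 across.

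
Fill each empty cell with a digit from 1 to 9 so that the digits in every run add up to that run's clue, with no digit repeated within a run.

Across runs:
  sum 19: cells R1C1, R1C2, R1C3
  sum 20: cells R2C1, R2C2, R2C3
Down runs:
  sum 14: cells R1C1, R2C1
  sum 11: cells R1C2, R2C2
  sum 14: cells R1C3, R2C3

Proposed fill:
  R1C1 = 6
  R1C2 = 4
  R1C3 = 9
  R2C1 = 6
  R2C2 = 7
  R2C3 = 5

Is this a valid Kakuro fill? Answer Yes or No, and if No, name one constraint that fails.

No — the across run R2C1–R2C3 sums to 18, not 20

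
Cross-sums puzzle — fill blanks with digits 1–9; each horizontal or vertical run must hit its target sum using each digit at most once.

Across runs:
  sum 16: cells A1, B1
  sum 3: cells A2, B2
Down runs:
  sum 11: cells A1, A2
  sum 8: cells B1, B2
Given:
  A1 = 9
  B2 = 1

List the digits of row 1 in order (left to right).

9, 7

16 in 2 cells must be {7,9}; 3 in 2 cells must be {1,2}.
B1 = 16 − 9 = 7 completes the 16 across.
A2 = 3 − 1 = 2 completes the 3 across.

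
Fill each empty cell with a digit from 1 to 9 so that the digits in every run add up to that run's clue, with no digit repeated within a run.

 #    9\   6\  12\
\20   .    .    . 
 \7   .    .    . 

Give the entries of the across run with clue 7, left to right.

2, 1, 4

7 in 3 cells must be {1,2,4}.
The 7 across and the 12 down share only 4, so R2C3 = 4.
R1C3 = 12 − 4 = 8 completes the 12 down.
Given what's placed, R1C2 must be 5 to fit the 20 across and 6 down.
R2C2 = 6 − 5 = 1 completes the 6 down.
R1C1 = 20 − 13 = 7 completes the 20 across.
R2C1 = 7 − 5 = 2 completes the 7 across.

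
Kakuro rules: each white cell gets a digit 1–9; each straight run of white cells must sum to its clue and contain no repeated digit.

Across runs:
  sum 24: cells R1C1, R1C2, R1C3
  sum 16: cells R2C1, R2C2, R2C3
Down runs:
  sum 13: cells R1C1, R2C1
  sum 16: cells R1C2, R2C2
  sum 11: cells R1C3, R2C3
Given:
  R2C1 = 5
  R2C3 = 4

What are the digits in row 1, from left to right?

8 9 7

24 in 3 cells must be {7,8,9}; 16 in 2 cells must be {7,9}.
R1C1 = 13 − 5 = 8 completes the 13 down.
R1C3 = 11 − 4 = 7 completes the 11 down.
R2C2 = 16 − 9 = 7 completes the 16 across.
R1C2 = 24 − 15 = 9 completes the 24 across.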